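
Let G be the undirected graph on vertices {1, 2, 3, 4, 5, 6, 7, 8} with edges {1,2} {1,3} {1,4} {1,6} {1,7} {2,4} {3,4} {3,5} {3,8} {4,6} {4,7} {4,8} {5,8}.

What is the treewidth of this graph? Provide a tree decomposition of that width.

Treewidth 2.
One optimal decomposition is:
Bags: B1 = {1, 3, 4}  B2 = {1, 4, 6}  B3 = {1, 4, 7}  B4 = {1, 2, 4}  B5 = {3, 4, 8}  B6 = {3, 5, 8}
Tree: B1–B2, B1–B3, B1–B4, B1–B5, B5–B6

Every bag has size at most 3, so the width is 3 − 1 = 2 and tw(G) ≤ 2. For the lower bound, the 3 vertices {3, 4, 8} are pairwise adjacent, and any tree decomposition puts a clique entirely inside one bag — forcing width ≥ 2. Hence tw(G) = 2 exactly.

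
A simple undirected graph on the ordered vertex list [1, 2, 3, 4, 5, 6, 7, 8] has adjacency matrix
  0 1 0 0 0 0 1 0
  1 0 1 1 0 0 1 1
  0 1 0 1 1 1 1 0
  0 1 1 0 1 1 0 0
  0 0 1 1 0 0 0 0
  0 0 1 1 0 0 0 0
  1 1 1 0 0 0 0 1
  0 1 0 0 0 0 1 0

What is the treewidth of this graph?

A width-2 tree decomposition is:
Bags: B1 = {3, 4, 5}  B2 = {3, 4, 6}  B3 = {2, 3, 4}  B4 = {2, 3, 7}  B5 = {1, 2, 7}  B6 = {2, 7, 8}
Tree: B1–B2, B1–B3, B3–B4, B4–B5, B5–B6
The largest bag has 3 vertices, giving width 2; this decomposition certifies tw(G) ≤ 2. On the other hand G contains the 3-clique {2, 3, 4}. A clique must lie in a single bag of any decomposition, so no decomposition can have width below 2. Therefore the treewidth is 2.

2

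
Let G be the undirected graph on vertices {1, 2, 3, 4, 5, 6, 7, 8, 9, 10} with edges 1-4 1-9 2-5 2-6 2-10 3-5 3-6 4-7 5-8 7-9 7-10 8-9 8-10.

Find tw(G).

A width-2 tree decomposition is:
Bags: B1 = {2, 3, 6}  B2 = {2, 3, 5}  B3 = {2, 5, 10}  B4 = {5, 8, 10}  B5 = {7, 8, 10}  B6 = {7, 8, 9}  B7 = {4, 7, 9}  B8 = {1, 4, 9}
Tree: B1–B2, B2–B3, B3–B4, B4–B5, B5–B6, B6–B7, B7–B8
Each bag holds 3 vertices, so the decomposition has width 2, which upper-bounds the treewidth. For the lower bound, G contains the cycle 6–3–5–2–6, so G is not a forest; only forests have treewidth ≤ 1, hence tw(G) ≥ 2. Therefore the treewidth is 2.

2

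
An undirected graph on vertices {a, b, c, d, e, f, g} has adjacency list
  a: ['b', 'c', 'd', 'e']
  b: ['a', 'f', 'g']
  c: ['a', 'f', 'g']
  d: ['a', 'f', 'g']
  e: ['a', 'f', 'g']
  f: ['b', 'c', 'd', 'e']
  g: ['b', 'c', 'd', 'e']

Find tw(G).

A width-3 tree decomposition is:
Bags: B1 = {a, d, f, g}  B2 = {a, e, f, g}  B3 = {a, c, f, g}  B4 = {a, b, f, g}
Tree: B1–B2, B2–B3, B3–B4
The largest bag has 4 vertices, giving width 3; this decomposition certifies tw(G) ≤ 3. For the lower bound: the 4 vertex sets {d,f}, {a,e}, {g}, {c} are disjoint, each induces a connected subgraph, and every pair is joined by at least one edge of G. Contracting each set to a single vertex therefore yields K_{4} as a minor, and since treewidth is minor-monotone, tw(G) ≥ tw(K_{4}) = 3. The upper and lower bounds meet at 3, so that is the treewidth.

3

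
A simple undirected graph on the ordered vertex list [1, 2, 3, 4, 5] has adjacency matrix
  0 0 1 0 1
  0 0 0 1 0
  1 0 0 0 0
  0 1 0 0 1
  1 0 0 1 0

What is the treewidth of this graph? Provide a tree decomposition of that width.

Each bag holds 2 vertices, so the decomposition has width 1, which upper-bounds the treewidth. Since G has at least one edge (e.g. 2–4), it is not an edgeless graph, so tw(G) ≥ 1. Therefore the treewidth is 1.

Treewidth 1.
One optimal decomposition is:
Bags: B1 = {2, 4}  B2 = {4, 5}  B3 = {1, 5}  B4 = {1, 3}
Tree: B1–B2, B2–B3, B3–B4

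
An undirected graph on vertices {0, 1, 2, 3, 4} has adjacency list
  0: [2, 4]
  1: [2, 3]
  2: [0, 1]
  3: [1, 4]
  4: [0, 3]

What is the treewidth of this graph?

2

A width-2 tree decomposition is:
Bags: B1 = {0, 1, 2}  B2 = {0, 1, 4}  B3 = {1, 3, 4}
Tree: B1–B2, B2–B3
The largest bag has 3 vertices, giving width 2; this decomposition certifies tw(G) ≤ 2. Since 1–2–0–4–3–1 is a cycle in G, G is not acyclic. Forests are exactly the graphs of treewidth ≤ 1, so tw(G) ≥ 2. Hence tw(G) = 2 exactly.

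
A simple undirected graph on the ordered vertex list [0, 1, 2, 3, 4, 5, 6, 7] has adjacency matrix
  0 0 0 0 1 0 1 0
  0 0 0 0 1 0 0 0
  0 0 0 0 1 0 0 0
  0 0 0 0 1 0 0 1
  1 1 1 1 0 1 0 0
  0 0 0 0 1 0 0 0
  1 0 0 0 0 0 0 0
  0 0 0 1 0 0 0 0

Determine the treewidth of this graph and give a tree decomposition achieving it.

Every bag has size at most 2, so the width is 2 − 1 = 1 and tw(G) ≤ 1. Since G has at least one edge (e.g. 5–4), it is not an edgeless graph, so tw(G) ≥ 1. The upper and lower bounds meet at 1, so that is the treewidth.

Treewidth 1.
Bags: B1 = {4, 5}  B2 = {3, 4}  B3 = {3, 7}  B4 = {2, 4}  B5 = {0, 4}  B6 = {0, 6}  B7 = {1, 4}
Tree: B1–B2, B2–B3, B1–B4, B1–B5, B5–B6, B1–B7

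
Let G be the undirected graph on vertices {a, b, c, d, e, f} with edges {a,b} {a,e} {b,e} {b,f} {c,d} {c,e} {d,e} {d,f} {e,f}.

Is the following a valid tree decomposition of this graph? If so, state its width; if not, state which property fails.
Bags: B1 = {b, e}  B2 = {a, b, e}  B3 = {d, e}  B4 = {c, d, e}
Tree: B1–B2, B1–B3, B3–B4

A tree decomposition must satisfy three properties: every vertex lies in some bag; for every edge, both endpoints lie together in some bag; and for every vertex, the bags containing it form a connected subtree. Here vertex f appears in no bag, so the decomposition is invalid.

No — vertex f appears in no bag.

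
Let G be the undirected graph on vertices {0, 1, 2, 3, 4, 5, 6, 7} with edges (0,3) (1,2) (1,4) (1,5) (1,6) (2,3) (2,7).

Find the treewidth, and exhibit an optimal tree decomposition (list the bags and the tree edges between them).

Treewidth 1.
One such decomposition:
Bags: B1 = {2, 3}  B2 = {1, 2}  B3 = {1, 6}  B4 = {0, 3}  B5 = {1, 4}  B6 = {2, 7}  B7 = {1, 5}
Tree: B1–B2, B2–B3, B1–B4, B2–B5, B2–B6, B5–B7

Every bag has size at most 2, so the width is 2 − 1 = 1 and tw(G) ≤ 1. Since G has at least one edge (e.g. 3–2), it is not an edgeless graph, so tw(G) ≥ 1. Hence tw(G) = 1 exactly.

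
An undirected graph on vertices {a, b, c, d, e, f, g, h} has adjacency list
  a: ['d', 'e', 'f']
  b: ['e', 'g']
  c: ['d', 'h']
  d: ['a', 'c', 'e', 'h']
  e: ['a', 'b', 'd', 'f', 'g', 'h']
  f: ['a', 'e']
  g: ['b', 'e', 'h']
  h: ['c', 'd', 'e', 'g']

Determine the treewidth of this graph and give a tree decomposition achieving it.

Treewidth 2.
One optimal decomposition is:
Bags: B1 = {b, e, g}  B2 = {e, g, h}  B3 = {d, e, h}  B4 = {a, d, e}  B5 = {a, e, f}  B6 = {c, d, h}
Tree: B1–B2, B2–B3, B3–B4, B4–B5, B3–B6

The largest bag has 3 vertices, giving width 2; this decomposition certifies tw(G) ≤ 2. For the lower bound, the 3 vertices {d, e, h} are pairwise adjacent, and any tree decomposition puts a clique entirely inside one bag — forcing width ≥ 2. Therefore the treewidth is 2.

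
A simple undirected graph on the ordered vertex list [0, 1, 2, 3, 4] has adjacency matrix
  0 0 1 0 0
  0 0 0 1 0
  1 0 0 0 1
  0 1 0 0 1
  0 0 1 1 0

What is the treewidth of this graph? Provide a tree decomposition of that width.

Treewidth 1.
One optimal decomposition is:
Bags: B1 = {1, 3}  B2 = {3, 4}  B3 = {2, 4}  B4 = {0, 2}
Tree: B1–B2, B2–B3, B3–B4

Every bag has size at most 2, so the width is 2 − 1 = 1 and tw(G) ≤ 1. G has an edge, so its treewidth is at least 1. Hence tw(G) = 1 exactly.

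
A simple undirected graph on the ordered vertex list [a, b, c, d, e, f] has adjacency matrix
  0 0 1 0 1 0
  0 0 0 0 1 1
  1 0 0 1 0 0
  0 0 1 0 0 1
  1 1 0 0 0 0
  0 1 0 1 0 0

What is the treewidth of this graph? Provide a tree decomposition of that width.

Treewidth 2.
One optimal decomposition is:
Bags: B1 = {b, d, f}  B2 = {b, d, e}  B3 = {a, d, e}  B4 = {a, c, d}
Tree: B1–B2, B2–B3, B3–B4

Each bag holds 3 vertices, so the decomposition has width 2, which upper-bounds the treewidth. For the lower bound, G contains the cycle d–f–b–e–a–c–d, so G is not a forest; only forests have treewidth ≤ 1, hence tw(G) ≥ 2. The upper and lower bounds meet at 2, so that is the treewidth.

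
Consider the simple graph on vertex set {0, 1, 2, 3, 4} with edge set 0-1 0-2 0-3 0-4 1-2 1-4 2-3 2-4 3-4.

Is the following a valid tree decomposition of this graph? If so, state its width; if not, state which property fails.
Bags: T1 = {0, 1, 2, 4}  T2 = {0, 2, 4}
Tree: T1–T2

A tree decomposition must satisfy three properties: every vertex lies in some bag; for every edge, both endpoints lie together in some bag; and for every vertex, the bags containing it form a connected subtree. Here vertex 3 appears in no bag, so the decomposition is invalid.

No — vertex 3 appears in no bag.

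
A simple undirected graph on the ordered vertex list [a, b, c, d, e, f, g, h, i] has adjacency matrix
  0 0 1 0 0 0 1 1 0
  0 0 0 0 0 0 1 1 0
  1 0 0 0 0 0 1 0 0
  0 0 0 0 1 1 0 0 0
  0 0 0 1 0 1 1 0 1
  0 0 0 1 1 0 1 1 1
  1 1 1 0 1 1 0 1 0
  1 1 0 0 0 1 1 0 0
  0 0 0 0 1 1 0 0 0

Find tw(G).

A width-2 tree decomposition is:
Bags: B1 = {b, g, h}  B2 = {a, g, h}  B3 = {f, g, h}  B4 = {e, f, g}  B5 = {a, c, g}  B6 = {e, f, i}  B7 = {d, e, f}
Tree: B1–B2, B2–B3, B3–B4, B2–B5, B4–B6, B4–B7
The largest bag has 3 vertices, giving width 2; this decomposition certifies tw(G) ≤ 2. For the lower bound, the 3 vertices {d, e, f} are pairwise adjacent, and any tree decomposition puts a clique entirely inside one bag — forcing width ≥ 2. Hence tw(G) = 2 exactly.

2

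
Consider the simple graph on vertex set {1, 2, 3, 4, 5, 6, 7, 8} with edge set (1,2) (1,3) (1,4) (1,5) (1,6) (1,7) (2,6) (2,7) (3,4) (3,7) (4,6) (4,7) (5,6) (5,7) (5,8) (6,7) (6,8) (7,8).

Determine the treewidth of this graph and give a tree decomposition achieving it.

The largest bag has 4 vertices, giving width 3; this decomposition certifies tw(G) ≤ 3. On the other hand G contains the 4-clique {5, 6, 7, 8}. A clique must lie in a single bag of any decomposition, so no decomposition can have width below 3. Therefore the treewidth is 3.

Treewidth 3.
Bags: B1 = {1, 4, 6, 7}  B2 = {1, 5, 6, 7}  B3 = {5, 6, 7, 8}  B4 = {1, 3, 4, 7}  B5 = {1, 2, 6, 7}
Tree: B1–B2, B2–B3, B1–B4, B1–B5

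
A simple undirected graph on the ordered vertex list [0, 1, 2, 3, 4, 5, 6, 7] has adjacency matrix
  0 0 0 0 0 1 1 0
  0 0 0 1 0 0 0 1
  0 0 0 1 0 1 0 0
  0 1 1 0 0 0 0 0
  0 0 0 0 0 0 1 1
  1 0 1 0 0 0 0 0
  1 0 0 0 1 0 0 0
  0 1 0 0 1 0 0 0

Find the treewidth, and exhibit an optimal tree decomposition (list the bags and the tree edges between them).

Treewidth 2.
One optimal decomposition is:
Bags: B1 = {1, 2, 3}  B2 = {1, 2, 7}  B3 = {2, 4, 7}  B4 = {2, 4, 6}  B5 = {0, 2, 6}  B6 = {0, 2, 5}
Tree: B1–B2, B2–B3, B3–B4, B4–B5, B5–B6

Each bag holds 3 vertices, so the decomposition has width 2, which upper-bounds the treewidth. For the lower bound, G contains the cycle 2–3–1–7–4–6–0–5–2, so G is not a forest; only forests have treewidth ≤ 1, hence tw(G) ≥ 2. Therefore the treewidth is 2.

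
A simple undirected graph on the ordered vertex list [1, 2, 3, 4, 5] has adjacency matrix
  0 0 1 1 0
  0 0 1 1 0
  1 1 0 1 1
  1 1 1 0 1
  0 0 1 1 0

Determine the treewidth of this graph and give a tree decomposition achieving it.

Each bag holds 3 vertices, so the decomposition has width 2, which upper-bounds the treewidth. Conversely, {1, 3, 4} is a clique of size 3, and the vertices of any clique must share a bag in every tree decomposition; so some bag has ≥ 3 vertices and tw(G) ≥ 2. The upper and lower bounds meet at 2, so that is the treewidth.

Treewidth 2.
One such decomposition:
Bags: B1 = {3, 4, 5}  B2 = {2, 3, 4}  B3 = {1, 3, 4}
Tree: B1–B2, B1–B3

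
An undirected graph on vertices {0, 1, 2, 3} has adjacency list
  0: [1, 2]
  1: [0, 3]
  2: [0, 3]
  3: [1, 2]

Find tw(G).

A width-2 tree decomposition is:
Bags: B1 = {0, 1, 2}  B2 = {1, 2, 3}
Tree: B1–B2
Each bag holds 3 vertices, so the decomposition has width 2, which upper-bounds the treewidth. The edges 2–0–1–3–2 form a cycle, so G is not a tree and its treewidth is at least 2. Combining the bounds, tw(G) = 2.

2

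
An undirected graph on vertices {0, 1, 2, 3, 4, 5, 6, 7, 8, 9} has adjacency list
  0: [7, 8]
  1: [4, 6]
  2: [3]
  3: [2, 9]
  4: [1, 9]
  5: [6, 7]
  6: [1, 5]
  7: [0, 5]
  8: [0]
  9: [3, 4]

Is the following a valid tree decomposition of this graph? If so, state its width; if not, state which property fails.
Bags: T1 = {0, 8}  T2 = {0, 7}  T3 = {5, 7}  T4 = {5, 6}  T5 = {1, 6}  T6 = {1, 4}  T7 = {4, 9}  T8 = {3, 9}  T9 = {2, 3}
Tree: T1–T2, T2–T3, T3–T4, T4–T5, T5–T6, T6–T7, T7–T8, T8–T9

Yes; width 1.

Vertex coverage: the bags together contain {0, 1, 2, 3, 4, 5, 6, 7, 8, 9}, the full vertex set. Edge coverage: each edge of G has both endpoints in at least one bag. Running intersection: for every vertex, the bags containing it form a connected subtree. All three properties hold, so this is a valid tree decomposition of width max|bag| − 1 = 1, and hence tw(G) ≤ 1.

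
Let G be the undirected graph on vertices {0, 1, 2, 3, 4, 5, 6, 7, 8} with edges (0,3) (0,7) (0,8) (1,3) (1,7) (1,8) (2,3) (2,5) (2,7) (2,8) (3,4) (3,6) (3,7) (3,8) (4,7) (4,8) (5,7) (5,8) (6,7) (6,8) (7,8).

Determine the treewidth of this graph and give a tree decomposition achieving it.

Treewidth 3.
Bags: B1 = {1, 3, 7, 8}  B2 = {3, 4, 7, 8}  B3 = {2, 3, 7, 8}  B4 = {0, 3, 7, 8}  B5 = {2, 5, 7, 8}  B6 = {3, 6, 7, 8}
Tree: B1–B2, B1–B3, B3–B4, B3–B5, B4–B6

Each bag holds 4 vertices, so the decomposition has width 3, which upper-bounds the treewidth. For the lower bound, the 4 vertices {0, 3, 7, 8} are pairwise adjacent, and any tree decomposition puts a clique entirely inside one bag — forcing width ≥ 3. Hence tw(G) = 3 exactly.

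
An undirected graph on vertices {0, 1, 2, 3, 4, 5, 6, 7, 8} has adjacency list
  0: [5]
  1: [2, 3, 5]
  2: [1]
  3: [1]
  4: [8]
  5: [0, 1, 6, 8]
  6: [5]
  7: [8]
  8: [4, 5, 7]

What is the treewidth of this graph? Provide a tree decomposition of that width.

Every bag has size at most 2, so the width is 2 − 1 = 1 and tw(G) ≤ 1. Any graph with an edge has treewidth ≥ 1, and G has the edge 4–8. The upper and lower bounds meet at 1, so that is the treewidth.

Treewidth 1.
Bags: B1 = {4, 8}  B2 = {5, 8}  B3 = {5, 6}  B4 = {1, 5}  B5 = {7, 8}  B6 = {1, 2}  B7 = {0, 5}  B8 = {1, 3}
Tree: B1–B2, B2–B3, B3–B4, B1–B5, B4–B6, B2–B7, B6–B8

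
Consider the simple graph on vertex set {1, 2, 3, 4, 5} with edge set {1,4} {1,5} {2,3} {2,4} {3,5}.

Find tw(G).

2

A width-2 tree decomposition is:
Bags: B1 = {1, 3, 5}  B2 = {1, 2, 3}  B3 = {1, 2, 4}
Tree: B1–B2, B2–B3
Every bag has size at most 3, so the width is 3 − 1 = 2 and tw(G) ≤ 2. For the lower bound, G contains the cycle 1–5–3–2–4–1, so G is not a forest; only forests have treewidth ≤ 1, hence tw(G) ≥ 2. Hence tw(G) = 2 exactly.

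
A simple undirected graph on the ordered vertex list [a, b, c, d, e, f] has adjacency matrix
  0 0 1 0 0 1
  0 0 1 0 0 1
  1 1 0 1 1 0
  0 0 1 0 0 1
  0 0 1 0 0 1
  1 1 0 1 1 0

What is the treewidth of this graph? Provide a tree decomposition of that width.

Each bag holds 3 vertices, so the decomposition has width 2, which upper-bounds the treewidth. Since d–f–b–c–d is a cycle in G, G is not acyclic. Forests are exactly the graphs of treewidth ≤ 1, so tw(G) ≥ 2. Hence tw(G) = 2 exactly.

Treewidth 2.
Bags: B1 = {c, d, f}  B2 = {b, c, f}  B3 = {a, c, f}  B4 = {c, e, f}
Tree: B1–B2, B2–B3, B3–B4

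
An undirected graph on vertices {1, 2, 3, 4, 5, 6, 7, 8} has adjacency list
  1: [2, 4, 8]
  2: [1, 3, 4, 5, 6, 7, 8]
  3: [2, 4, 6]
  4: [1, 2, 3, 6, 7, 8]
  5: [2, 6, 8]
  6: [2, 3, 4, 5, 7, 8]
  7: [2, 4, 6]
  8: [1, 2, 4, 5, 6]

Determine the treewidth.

3

A width-3 tree decomposition is:
Bags: B1 = {1, 2, 4, 8}  B2 = {2, 4, 6, 8}  B3 = {2, 3, 4, 6}  B4 = {2, 4, 6, 7}  B5 = {2, 5, 6, 8}
Tree: B1–B2, B2–B3, B2–B4, B2–B5
Every bag has size at most 4, so the width is 4 − 1 = 3 and tw(G) ≤ 3. For the lower bound, the 4 vertices {1, 2, 4, 8} are pairwise adjacent, and any tree decomposition puts a clique entirely inside one bag — forcing width ≥ 3. Hence tw(G) = 3 exactly.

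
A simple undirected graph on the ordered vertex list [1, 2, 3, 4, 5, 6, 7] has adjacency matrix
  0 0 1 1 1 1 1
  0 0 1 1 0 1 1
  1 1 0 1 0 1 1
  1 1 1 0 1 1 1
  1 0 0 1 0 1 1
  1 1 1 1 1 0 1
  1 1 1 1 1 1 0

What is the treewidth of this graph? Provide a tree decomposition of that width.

Every bag has size at most 5, so the width is 5 − 1 = 4 and tw(G) ≤ 4. Conversely, {1, 3, 4, 6, 7} is a clique of size 5, and the vertices of any clique must share a bag in every tree decomposition; so some bag has ≥ 5 vertices and tw(G) ≥ 4. The upper and lower bounds meet at 4, so that is the treewidth.

Treewidth 4.
Bags: B1 = {1, 3, 4, 6, 7}  B2 = {2, 3, 4, 6, 7}  B3 = {1, 4, 5, 6, 7}
Tree: B1–B2, B1–B3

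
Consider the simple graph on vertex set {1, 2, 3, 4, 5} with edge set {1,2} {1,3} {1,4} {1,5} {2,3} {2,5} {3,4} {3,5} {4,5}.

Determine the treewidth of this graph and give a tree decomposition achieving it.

Treewidth 3.
Bags: B1 = {1, 2, 3, 5}  B2 = {1, 3, 4, 5}
Tree: B1–B2

Each bag holds 4 vertices, so the decomposition has width 3, which upper-bounds the treewidth. On the other hand G contains the 4-clique {1, 2, 3, 5}. A clique must lie in a single bag of any decomposition, so no decomposition can have width below 3. Combining the bounds, tw(G) = 3.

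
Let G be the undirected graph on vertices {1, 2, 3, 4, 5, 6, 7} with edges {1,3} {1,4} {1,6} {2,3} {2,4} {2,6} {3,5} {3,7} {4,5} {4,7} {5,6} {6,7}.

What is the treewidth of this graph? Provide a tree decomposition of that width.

Treewidth 3.
Bags: B1 = {3, 4, 6, 7}  B2 = {3, 4, 5, 6}  B3 = {2, 3, 4, 6}  B4 = {1, 3, 4, 6}
Tree: B1–B2, B2–B3, B3–B4

The largest bag has 4 vertices, giving width 3; this decomposition certifies tw(G) ≤ 3. For the lower bound: the 4 vertex sets {6,7}, {3,5}, {4}, {2} are disjoint, each induces a connected subgraph, and every pair is joined by at least one edge of G. Contracting each set to a single vertex therefore yields K_{4} as a minor, and since treewidth is minor-monotone, tw(G) ≥ tw(K_{4}) = 3. Hence tw(G) = 3 exactly.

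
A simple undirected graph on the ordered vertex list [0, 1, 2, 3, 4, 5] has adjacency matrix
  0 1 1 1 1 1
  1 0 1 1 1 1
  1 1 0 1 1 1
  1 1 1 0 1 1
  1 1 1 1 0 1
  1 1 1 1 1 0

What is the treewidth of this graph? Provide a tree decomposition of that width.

Treewidth 5.
One such decomposition:
Bags: B1 = {0, 1, 2, 3, 4, 5}
Tree: (single bag)

With just one bag of size 6, the width is 6 − 1 = 5, so tw(G) ≤ 5. On the other hand G contains the 6-clique {0, 1, 2, 3, 4, 5}. A clique must lie in a single bag of any decomposition, so no decomposition can have width below 5. Hence tw(G) = 5 exactly.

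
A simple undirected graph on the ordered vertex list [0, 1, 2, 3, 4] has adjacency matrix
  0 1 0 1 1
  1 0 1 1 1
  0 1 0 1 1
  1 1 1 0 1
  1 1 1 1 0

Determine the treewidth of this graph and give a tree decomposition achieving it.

Treewidth 3.
One such decomposition:
Bags: B1 = {0, 1, 3, 4}  B2 = {1, 2, 3, 4}
Tree: B1–B2

The largest bag has 4 vertices, giving width 3; this decomposition certifies tw(G) ≤ 3. For the lower bound, the 4 vertices {0, 1, 3, 4} are pairwise adjacent, and any tree decomposition puts a clique entirely inside one bag — forcing width ≥ 3. Hence tw(G) = 3 exactly.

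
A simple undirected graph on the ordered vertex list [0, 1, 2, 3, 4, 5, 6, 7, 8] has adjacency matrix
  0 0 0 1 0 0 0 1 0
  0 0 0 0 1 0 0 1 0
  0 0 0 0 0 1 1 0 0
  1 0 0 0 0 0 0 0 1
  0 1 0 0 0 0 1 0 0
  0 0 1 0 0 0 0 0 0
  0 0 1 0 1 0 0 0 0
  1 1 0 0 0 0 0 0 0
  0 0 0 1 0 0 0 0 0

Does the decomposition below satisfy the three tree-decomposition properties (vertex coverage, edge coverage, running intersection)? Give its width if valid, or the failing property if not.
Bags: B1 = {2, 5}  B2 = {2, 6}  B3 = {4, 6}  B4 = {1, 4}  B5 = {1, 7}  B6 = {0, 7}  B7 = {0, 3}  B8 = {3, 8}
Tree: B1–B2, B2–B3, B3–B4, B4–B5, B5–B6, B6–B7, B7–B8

Every vertex of G appears in some bag (union = {0, 1, 2, 3, 4, 5, 6, 7, 8}); every edge is covered by a bag; and for each vertex v the set of bags containing v is connected in the bag tree. The decomposition is therefore valid. The largest bag has 2 vertices, so the width is 1.

Yes; width 1.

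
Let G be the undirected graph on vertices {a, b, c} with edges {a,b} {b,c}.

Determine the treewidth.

1

A width-1 tree decomposition is:
Bags: B1 = {a, b}  B2 = {b, c}
Tree: B1–B2
Every bag has size at most 2, so the width is 2 − 1 = 1 and tw(G) ≤ 1. Since G has at least one edge (e.g. b–a), it is not an edgeless graph, so tw(G) ≥ 1. The upper and lower bounds meet at 1, so that is the treewidth.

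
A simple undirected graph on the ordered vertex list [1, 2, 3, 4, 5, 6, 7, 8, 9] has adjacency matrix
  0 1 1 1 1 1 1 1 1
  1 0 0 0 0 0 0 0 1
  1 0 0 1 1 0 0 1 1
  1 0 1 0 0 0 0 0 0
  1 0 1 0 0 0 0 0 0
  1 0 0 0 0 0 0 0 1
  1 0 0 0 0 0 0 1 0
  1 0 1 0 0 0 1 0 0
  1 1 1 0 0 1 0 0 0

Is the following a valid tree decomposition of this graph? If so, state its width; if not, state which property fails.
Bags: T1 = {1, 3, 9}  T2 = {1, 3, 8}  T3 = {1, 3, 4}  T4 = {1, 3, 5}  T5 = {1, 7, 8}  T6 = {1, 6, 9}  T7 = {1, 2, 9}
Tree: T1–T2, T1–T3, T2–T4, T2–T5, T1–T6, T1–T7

Vertex coverage: the bags together contain {1, 2, 3, 4, 5, 6, 7, 8, 9}, the full vertex set. Edge coverage: each edge of G has both endpoints in at least one bag. Running intersection: for every vertex, the bags containing it form a connected subtree. All three properties hold, so this is a valid tree decomposition of width max|bag| − 1 = 2, and hence tw(G) ≤ 2.

Yes; width 2.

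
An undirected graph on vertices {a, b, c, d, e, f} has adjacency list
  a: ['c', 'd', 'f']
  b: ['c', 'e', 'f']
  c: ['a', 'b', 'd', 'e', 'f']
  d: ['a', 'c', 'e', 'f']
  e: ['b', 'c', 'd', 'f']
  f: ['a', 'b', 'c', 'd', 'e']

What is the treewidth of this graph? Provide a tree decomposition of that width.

Treewidth 3.
One such decomposition:
Bags: B1 = {a, c, d, f}  B2 = {c, d, e, f}  B3 = {b, c, e, f}
Tree: B1–B2, B2–B3

The largest bag has 4 vertices, giving width 3; this decomposition certifies tw(G) ≤ 3. For the lower bound, the 4 vertices {c, d, e, f} are pairwise adjacent, and any tree decomposition puts a clique entirely inside one bag — forcing width ≥ 3. Combining the bounds, tw(G) = 3.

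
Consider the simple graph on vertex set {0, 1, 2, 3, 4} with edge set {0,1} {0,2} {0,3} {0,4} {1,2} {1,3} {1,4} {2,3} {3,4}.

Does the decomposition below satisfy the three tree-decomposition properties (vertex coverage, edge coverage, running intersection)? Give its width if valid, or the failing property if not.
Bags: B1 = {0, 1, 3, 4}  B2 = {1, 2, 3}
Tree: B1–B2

No — edge (0,2) lies in no bag.

A tree decomposition must satisfy three properties: every vertex lies in some bag; for every edge, both endpoints lie together in some bag; and for every vertex, the bags containing it form a connected subtree. Here edge (0,2) lies in no bag, so the decomposition is invalid.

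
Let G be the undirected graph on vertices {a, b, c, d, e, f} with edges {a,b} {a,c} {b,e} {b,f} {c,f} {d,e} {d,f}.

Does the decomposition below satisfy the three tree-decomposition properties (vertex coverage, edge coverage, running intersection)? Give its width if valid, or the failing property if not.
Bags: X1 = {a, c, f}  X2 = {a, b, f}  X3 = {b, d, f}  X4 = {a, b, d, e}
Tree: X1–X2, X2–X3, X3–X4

No — bags containing vertex a are not connected in the tree.

A tree decomposition must satisfy three properties: every vertex lies in some bag; for every edge, both endpoints lie together in some bag; and for every vertex, the bags containing it form a connected subtree. Here bags containing vertex a are not connected in the tree, so the decomposition is invalid.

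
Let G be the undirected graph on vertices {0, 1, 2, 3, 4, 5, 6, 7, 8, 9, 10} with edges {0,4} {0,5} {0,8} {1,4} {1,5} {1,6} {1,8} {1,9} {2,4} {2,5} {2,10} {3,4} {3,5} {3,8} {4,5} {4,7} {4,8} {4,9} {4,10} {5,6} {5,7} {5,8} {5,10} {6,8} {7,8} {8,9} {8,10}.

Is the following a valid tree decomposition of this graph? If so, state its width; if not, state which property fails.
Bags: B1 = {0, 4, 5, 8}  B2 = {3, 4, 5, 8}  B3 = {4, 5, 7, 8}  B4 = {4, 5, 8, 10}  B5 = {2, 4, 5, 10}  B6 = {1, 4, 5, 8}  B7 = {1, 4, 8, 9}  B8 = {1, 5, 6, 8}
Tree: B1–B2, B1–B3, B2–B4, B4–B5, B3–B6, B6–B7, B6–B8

Yes; width 3.

Checking the three conditions: (i) the bags cover all of {0, 1, 2, 3, 4, 5, 6, 7, 8, 9, 10}; (ii) for each edge, some bag contains both endpoints; (iii) the bags containing any fixed vertex form a subtree. All hold, so the decomposition is valid with width 4 − 1 = 3.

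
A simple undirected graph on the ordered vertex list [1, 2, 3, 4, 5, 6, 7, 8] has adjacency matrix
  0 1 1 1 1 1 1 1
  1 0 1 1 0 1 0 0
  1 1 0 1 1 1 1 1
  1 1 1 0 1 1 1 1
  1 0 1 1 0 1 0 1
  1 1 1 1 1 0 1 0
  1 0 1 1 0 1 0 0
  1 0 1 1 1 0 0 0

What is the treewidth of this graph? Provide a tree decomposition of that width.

Every bag has size at most 5, so the width is 5 − 1 = 4 and tw(G) ≤ 4. For the lower bound, the 5 vertices {1, 3, 4, 5, 8} are pairwise adjacent, and any tree decomposition puts a clique entirely inside one bag — forcing width ≥ 4. Hence tw(G) = 4 exactly.

Treewidth 4.
Bags: B1 = {1, 2, 3, 4, 6}  B2 = {1, 3, 4, 5, 6}  B3 = {1, 3, 4, 6, 7}  B4 = {1, 3, 4, 5, 8}
Tree: B1–B2, B2–B3, B2–B4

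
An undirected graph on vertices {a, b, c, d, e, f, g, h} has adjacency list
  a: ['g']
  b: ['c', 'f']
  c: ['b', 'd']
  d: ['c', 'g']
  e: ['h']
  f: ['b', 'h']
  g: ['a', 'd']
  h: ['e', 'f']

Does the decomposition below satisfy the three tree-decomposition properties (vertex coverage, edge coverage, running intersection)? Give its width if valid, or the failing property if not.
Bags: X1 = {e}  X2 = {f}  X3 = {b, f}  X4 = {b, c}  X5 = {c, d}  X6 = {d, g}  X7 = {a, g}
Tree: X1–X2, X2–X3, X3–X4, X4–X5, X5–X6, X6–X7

No — vertex h appears in no bag.

A tree decomposition must satisfy three properties: every vertex lies in some bag; for every edge, both endpoints lie together in some bag; and for every vertex, the bags containing it form a connected subtree. Here vertex h appears in no bag, so the decomposition is invalid.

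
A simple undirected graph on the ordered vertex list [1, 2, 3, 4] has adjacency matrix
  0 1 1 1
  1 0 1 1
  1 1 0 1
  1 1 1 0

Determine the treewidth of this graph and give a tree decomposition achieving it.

With just one bag of size 4, the width is 4 − 1 = 3, so tw(G) ≤ 3. On the other hand G contains the 4-clique {1, 2, 3, 4}. A clique must lie in a single bag of any decomposition, so no decomposition can have width below 3. Therefore the treewidth is 3.

Treewidth 3.
One optimal decomposition is:
Bags: B1 = {1, 2, 3, 4}
Tree: (single bag)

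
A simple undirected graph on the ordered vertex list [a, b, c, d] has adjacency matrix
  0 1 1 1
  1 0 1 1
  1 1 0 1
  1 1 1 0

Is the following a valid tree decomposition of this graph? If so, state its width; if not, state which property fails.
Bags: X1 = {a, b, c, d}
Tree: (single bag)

Every vertex of G appears in some bag (union = {a, b, c, d}); every edge is covered by a bag; and for each vertex v the set of bags containing v is connected in the bag tree. The decomposition is therefore valid. The largest bag has 4 vertices, so the width is 3.

Yes; width 3.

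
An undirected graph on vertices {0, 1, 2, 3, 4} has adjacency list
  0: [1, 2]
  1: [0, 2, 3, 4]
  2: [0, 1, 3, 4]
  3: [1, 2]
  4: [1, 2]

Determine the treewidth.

A width-2 tree decomposition is:
Bags: B1 = {0, 1, 2}  B2 = {1, 2, 4}  B3 = {1, 2, 3}
Tree: B1–B2, B1–B3
The largest bag has 3 vertices, giving width 2; this decomposition certifies tw(G) ≤ 2. For the lower bound, the 3 vertices {0, 1, 2} are pairwise adjacent, and any tree decomposition puts a clique entirely inside one bag — forcing width ≥ 2. Combining the bounds, tw(G) = 2.

2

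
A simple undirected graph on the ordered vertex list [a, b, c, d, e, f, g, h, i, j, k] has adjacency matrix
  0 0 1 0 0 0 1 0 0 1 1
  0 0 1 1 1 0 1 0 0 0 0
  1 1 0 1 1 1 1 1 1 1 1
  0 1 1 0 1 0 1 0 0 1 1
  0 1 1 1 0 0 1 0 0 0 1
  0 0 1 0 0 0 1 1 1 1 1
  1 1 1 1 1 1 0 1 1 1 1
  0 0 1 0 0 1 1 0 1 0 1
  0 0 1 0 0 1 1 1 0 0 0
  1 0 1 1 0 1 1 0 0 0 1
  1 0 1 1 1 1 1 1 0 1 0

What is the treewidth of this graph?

A width-4 tree decomposition is:
Bags: B1 = {c, f, g, h, k}  B2 = {c, f, g, h, i}  B3 = {c, f, g, j, k}  B4 = {c, d, g, j, k}  B5 = {c, d, e, g, k}  B6 = {a, c, g, j, k}  B7 = {b, c, d, e, g}
Tree: B1–B2, B1–B3, B3–B4, B4–B5, B4–B6, B5–B7
Each bag holds 5 vertices, so the decomposition has width 4, which upper-bounds the treewidth. For the lower bound, the 5 vertices {c, d, g, j, k} are pairwise adjacent, and any tree decomposition puts a clique entirely inside one bag — forcing width ≥ 4. Combining the bounds, tw(G) = 4.

4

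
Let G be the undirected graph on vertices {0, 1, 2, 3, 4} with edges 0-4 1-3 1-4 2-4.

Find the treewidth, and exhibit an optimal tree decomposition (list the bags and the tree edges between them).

The largest bag has 2 vertices, giving width 1; this decomposition certifies tw(G) ≤ 1. Any graph with an edge has treewidth ≥ 1, and G has the edge 1–3. Therefore the treewidth is 1.

Treewidth 1.
One optimal decomposition is:
Bags: B1 = {1, 3}  B2 = {1, 4}  B3 = {0, 4}  B4 = {2, 4}
Tree: B1–B2, B2–B3, B3–B4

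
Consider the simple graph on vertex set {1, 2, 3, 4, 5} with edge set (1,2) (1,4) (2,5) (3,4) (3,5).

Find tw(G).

2

A width-2 tree decomposition is:
Bags: B1 = {1, 3, 4}  B2 = {1, 3, 5}  B3 = {1, 2, 5}
Tree: B1–B2, B2–B3
The largest bag has 3 vertices, giving width 2; this decomposition certifies tw(G) ≤ 2. For the lower bound, G contains the cycle 1–4–3–5–2–1, so G is not a forest; only forests have treewidth ≤ 1, hence tw(G) ≥ 2. Hence tw(G) = 2 exactly.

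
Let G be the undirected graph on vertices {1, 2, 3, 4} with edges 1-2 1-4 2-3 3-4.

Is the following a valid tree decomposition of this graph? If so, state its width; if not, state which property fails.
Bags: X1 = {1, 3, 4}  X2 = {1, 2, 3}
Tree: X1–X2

Vertex coverage: the bags together contain {1, 2, 3, 4}, the full vertex set. Edge coverage: each edge of G has both endpoints in at least one bag. Running intersection: for every vertex, the bags containing it form a connected subtree. All three properties hold, so this is a valid tree decomposition of width max|bag| − 1 = 2, and hence tw(G) ≤ 2.

Yes; width 2.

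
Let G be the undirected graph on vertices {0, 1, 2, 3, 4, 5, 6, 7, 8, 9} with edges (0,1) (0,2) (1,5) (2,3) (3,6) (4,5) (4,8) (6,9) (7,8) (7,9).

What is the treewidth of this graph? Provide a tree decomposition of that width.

The largest bag has 3 vertices, giving width 2; this decomposition certifies tw(G) ≤ 2. The edges 6–9–7–8–4–5–1–0–2–3–6 form a cycle, so G is not a tree and its treewidth is at least 2. Combining the bounds, tw(G) = 2.

Treewidth 2.
One such decomposition:
Bags: B1 = {6, 7, 9}  B2 = {6, 7, 8}  B3 = {4, 6, 8}  B4 = {4, 5, 6}  B5 = {1, 5, 6}  B6 = {0, 1, 6}  B7 = {0, 2, 6}  B8 = {2, 3, 6}
Tree: B1–B2, B2–B3, B3–B4, B4–B5, B5–B6, B6–B7, B7–B8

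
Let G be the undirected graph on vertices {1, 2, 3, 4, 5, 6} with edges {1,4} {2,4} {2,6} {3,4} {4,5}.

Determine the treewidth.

1

A width-1 tree decomposition is:
Bags: B1 = {1, 4}  B2 = {4, 5}  B3 = {3, 4}  B4 = {2, 4}  B5 = {2, 6}
Tree: B1–B2, B2–B3, B3–B4, B4–B5
Every bag has size at most 2, so the width is 2 − 1 = 1 and tw(G) ≤ 1. Since G has at least one edge (e.g. 1–4), it is not an edgeless graph, so tw(G) ≥ 1. The upper and lower bounds meet at 1, so that is the treewidth.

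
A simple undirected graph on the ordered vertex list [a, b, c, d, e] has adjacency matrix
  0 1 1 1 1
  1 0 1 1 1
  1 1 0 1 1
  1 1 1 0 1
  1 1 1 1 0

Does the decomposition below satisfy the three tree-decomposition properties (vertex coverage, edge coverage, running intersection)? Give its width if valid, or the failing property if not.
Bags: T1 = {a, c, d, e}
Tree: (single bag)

No — vertex b appears in no bag.

A tree decomposition must satisfy three properties: every vertex lies in some bag; for every edge, both endpoints lie together in some bag; and for every vertex, the bags containing it form a connected subtree. Here vertex b appears in no bag, so the decomposition is invalid.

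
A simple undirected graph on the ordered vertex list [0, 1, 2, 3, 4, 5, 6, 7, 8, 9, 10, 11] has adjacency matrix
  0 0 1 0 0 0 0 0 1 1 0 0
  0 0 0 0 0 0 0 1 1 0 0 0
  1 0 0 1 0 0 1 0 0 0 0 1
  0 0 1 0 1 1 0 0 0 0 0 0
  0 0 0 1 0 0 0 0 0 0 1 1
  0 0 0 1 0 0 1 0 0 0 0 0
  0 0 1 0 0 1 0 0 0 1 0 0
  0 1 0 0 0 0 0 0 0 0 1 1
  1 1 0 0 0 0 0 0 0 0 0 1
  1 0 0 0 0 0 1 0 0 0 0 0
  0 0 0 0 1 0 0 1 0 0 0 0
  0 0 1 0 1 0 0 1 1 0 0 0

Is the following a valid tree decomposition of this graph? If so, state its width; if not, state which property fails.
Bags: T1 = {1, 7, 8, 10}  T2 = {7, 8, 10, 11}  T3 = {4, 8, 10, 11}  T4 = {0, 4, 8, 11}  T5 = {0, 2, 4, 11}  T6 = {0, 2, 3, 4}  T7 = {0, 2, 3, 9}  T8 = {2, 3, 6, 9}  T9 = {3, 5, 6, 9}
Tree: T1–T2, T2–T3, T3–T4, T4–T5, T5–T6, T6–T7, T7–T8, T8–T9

Every vertex of G appears in some bag (union = {0, 1, 2, 3, 4, 5, 6, 7, 8, 9, 10, 11}); every edge is covered by a bag; and for each vertex v the set of bags containing v is connected in the bag tree. The decomposition is therefore valid. The largest bag has 4 vertices, so the width is 3.

Yes; width 3.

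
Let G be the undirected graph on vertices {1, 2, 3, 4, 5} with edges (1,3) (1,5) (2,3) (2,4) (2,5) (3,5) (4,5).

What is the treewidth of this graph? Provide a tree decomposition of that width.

Treewidth 2.
One such decomposition:
Bags: B1 = {2, 3, 5}  B2 = {1, 3, 5}  B3 = {2, 4, 5}
Tree: B1–B2, B1–B3

The largest bag has 3 vertices, giving width 2; this decomposition certifies tw(G) ≤ 2. For the lower bound, the 3 vertices {1, 3, 5} are pairwise adjacent, and any tree decomposition puts a clique entirely inside one bag — forcing width ≥ 2. The upper and lower bounds meet at 2, so that is the treewidth.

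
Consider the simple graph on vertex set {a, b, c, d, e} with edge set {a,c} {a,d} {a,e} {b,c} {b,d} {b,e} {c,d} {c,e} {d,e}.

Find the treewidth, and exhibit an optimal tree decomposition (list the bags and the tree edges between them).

Treewidth 3.
One such decomposition:
Bags: B1 = {b, c, d, e}  B2 = {a, c, d, e}
Tree: B1–B2

Each bag holds 4 vertices, so the decomposition has width 3, which upper-bounds the treewidth. For the lower bound, the 4 vertices {a, c, d, e} are pairwise adjacent, and any tree decomposition puts a clique entirely inside one bag — forcing width ≥ 3. Therefore the treewidth is 3.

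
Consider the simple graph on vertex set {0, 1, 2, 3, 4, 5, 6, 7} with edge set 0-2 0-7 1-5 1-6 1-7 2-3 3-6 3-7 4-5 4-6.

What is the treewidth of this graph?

2

A width-2 tree decomposition is:
Bags: B1 = {0, 2, 3}  B2 = {0, 3, 7}  B3 = {3, 6, 7}  B4 = {1, 6, 7}  B5 = {1, 4, 6}  B6 = {1, 4, 5}
Tree: B1–B2, B2–B3, B3–B4, B4–B5, B5–B6
The largest bag has 3 vertices, giving width 2; this decomposition certifies tw(G) ≤ 2. Since 2–0–7–3–2 is a cycle in G, G is not acyclic. Forests are exactly the graphs of treewidth ≤ 1, so tw(G) ≥ 2. Combining the bounds, tw(G) = 2.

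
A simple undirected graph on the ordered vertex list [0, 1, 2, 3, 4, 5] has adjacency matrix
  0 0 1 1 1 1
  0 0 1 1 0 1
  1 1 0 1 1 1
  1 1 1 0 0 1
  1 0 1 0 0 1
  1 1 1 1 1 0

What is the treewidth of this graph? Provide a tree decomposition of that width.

Each bag holds 4 vertices, so the decomposition has width 3, which upper-bounds the treewidth. For the lower bound, the 4 vertices {0, 2, 3, 5} are pairwise adjacent, and any tree decomposition puts a clique entirely inside one bag — forcing width ≥ 3. Combining the bounds, tw(G) = 3.

Treewidth 3.
One optimal decomposition is:
Bags: B1 = {0, 2, 4, 5}  B2 = {0, 2, 3, 5}  B3 = {1, 2, 3, 5}
Tree: B1–B2, B2–B3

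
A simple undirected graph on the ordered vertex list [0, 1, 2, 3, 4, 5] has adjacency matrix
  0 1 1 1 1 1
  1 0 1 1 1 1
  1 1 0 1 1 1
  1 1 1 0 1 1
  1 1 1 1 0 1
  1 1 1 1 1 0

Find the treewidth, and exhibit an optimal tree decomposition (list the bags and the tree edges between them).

Treewidth 5.
One optimal decomposition is:
Bags: B1 = {0, 1, 2, 3, 4, 5}
Tree: (single bag)

With just one bag of size 6, the width is 6 − 1 = 5, so tw(G) ≤ 5. On the other hand G contains the 6-clique {0, 1, 2, 3, 4, 5}. A clique must lie in a single bag of any decomposition, so no decomposition can have width below 5. Hence tw(G) = 5 exactly.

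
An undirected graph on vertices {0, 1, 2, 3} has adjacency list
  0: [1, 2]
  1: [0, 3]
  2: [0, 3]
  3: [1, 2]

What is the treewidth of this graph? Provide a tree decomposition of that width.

Treewidth 2.
Bags: B1 = {0, 1, 3}  B2 = {0, 2, 3}
Tree: B1–B2

Each bag holds 3 vertices, so the decomposition has width 2, which upper-bounds the treewidth. The edges 3–1–0–2–3 form a cycle, so G is not a tree and its treewidth is at least 2. Hence tw(G) = 2 exactly.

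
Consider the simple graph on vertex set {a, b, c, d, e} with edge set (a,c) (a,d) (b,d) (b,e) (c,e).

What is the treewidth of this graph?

2

A width-2 tree decomposition is:
Bags: B1 = {b, c, e}  B2 = {b, c, d}  B3 = {a, c, d}
Tree: B1–B2, B2–B3
The largest bag has 3 vertices, giving width 2; this decomposition certifies tw(G) ≤ 2. For the lower bound, G contains the cycle c–e–b–d–a–c, so G is not a forest; only forests have treewidth ≤ 1, hence tw(G) ≥ 2. Hence tw(G) = 2 exactly.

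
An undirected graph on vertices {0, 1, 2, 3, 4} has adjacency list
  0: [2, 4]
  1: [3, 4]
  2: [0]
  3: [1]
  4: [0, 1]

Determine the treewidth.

1

A width-1 tree decomposition is:
Bags: B1 = {1, 3}  B2 = {1, 4}  B3 = {0, 4}  B4 = {0, 2}
Tree: B1–B2, B2–B3, B3–B4
Each bag holds 2 vertices, so the decomposition has width 1, which upper-bounds the treewidth. Since G has at least one edge (e.g. 3–1), it is not an edgeless graph, so tw(G) ≥ 1. Combining the bounds, tw(G) = 1.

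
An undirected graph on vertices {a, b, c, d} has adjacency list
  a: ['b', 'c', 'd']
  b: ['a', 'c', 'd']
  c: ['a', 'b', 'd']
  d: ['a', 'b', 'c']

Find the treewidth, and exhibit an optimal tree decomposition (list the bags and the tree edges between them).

Treewidth 3.
One optimal decomposition is:
Bags: B1 = {a, b, c, d}
Tree: (single bag)

A single bag containing all 4 vertices is trivially a valid decomposition of width 3. On the other hand G contains the 4-clique {a, b, c, d}. A clique must lie in a single bag of any decomposition, so no decomposition can have width below 3. The upper and lower bounds meet at 3, so that is the treewidth.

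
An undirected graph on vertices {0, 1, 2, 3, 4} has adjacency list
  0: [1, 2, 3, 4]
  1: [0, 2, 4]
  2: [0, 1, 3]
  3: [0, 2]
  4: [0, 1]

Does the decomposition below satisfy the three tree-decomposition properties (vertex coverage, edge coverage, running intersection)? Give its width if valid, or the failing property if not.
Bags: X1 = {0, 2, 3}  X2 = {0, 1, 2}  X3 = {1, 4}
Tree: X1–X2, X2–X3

A tree decomposition must satisfy three properties: every vertex lies in some bag; for every edge, both endpoints lie together in some bag; and for every vertex, the bags containing it form a connected subtree. Here edge (0,4) lies in no bag, so the decomposition is invalid.

No — edge (0,4) lies in no bag.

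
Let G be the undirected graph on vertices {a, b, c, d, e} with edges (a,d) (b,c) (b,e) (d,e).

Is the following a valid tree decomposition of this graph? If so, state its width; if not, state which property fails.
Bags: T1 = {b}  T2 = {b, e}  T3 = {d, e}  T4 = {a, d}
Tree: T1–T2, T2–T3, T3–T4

A tree decomposition must satisfy three properties: every vertex lies in some bag; for every edge, both endpoints lie together in some bag; and for every vertex, the bags containing it form a connected subtree. Here vertex c appears in no bag, so the decomposition is invalid.

No — vertex c appears in no bag.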